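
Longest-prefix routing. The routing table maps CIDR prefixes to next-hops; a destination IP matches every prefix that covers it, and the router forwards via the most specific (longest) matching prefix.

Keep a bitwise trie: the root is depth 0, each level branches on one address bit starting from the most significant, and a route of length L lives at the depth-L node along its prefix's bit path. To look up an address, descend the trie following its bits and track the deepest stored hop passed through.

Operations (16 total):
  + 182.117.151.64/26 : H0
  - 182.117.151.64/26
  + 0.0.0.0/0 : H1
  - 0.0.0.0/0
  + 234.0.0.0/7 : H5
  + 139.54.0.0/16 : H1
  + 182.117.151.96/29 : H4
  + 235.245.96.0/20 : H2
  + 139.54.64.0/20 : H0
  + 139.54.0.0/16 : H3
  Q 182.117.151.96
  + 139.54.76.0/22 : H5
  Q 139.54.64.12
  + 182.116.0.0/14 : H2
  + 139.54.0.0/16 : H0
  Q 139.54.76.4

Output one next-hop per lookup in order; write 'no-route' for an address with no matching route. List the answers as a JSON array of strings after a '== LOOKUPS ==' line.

Apply in order:
  + 182.117.151.64/26 (H0) depth=26
  - 182.117.151.64/26 clear@26
  + 0.0.0.0/0 (H1) depth=0
  - 0.0.0.0/0 clear@0
  + 234.0.0.0/7 (H5) depth=7
  + 139.54.0.0/16 (H1) depth=16
  + 182.117.151.96/29 (H4) depth=29
  + 235.245.96.0/20 (H2) depth=20
  + 139.54.64.0/20 (H0) depth=20
  + 139.54.0.0/16 (H3) depth=16
  Q 182.117.151.96: descend 10110110011101011001011101100 ; hops seen [H4] ; pick H4
  + 139.54.76.0/22 (H5) depth=22
  Q 139.54.64.12: descend 10001011001101100100 ; hops seen [H3,H0] ; pick H0
  + 182.116.0.0/14 (H2) depth=14
  + 139.54.0.0/16 (H0) depth=16
  Q 139.54.76.4: descend 1000101100110110010011 ; hops seen [H0,H0,H5] ; pick H5

== LOOKUPS ==
["H4","H0","H5"]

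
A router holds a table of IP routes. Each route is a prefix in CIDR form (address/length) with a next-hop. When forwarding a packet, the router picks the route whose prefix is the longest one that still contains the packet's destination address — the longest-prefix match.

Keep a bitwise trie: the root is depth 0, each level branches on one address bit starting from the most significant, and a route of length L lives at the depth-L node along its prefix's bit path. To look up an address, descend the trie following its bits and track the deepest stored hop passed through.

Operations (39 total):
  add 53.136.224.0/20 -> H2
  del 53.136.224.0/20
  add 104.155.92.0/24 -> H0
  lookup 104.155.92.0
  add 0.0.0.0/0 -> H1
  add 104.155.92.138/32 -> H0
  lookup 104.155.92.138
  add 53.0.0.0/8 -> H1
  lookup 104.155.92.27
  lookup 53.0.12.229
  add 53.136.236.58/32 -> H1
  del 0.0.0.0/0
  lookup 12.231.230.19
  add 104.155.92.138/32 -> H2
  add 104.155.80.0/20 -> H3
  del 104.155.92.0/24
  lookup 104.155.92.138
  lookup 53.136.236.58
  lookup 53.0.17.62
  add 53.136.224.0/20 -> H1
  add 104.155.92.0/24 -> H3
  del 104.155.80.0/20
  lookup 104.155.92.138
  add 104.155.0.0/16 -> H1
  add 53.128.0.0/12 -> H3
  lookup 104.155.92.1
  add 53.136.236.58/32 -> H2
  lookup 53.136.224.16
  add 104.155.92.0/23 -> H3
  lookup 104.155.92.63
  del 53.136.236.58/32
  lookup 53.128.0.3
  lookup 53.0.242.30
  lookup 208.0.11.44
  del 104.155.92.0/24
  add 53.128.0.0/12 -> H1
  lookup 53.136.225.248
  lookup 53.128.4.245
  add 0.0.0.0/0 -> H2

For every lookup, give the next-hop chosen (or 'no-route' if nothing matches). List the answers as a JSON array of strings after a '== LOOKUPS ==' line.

Apply in order:
  + 53.136.224.0/20 (H2) depth=20
  - 53.136.224.0/20 clear@20
  + 104.155.92.0/24 (H0) depth=24
  Q 104.155.92.0: descend 011010001001101101011100 ; hops seen [H0] ; pick H0
  + 0.0.0.0/0 (H1) depth=0
  + 104.155.92.138/32 (H0) depth=32
  Q 104.155.92.138: descend 01101000100110110101110010001010 ; hops seen [H1,H0,H0] ; pick H0
  + 53.0.0.0/8 (H1) depth=8
  Q 104.155.92.27: descend 011010001001101101011100 ; hops seen [H1,H0] ; pick H0
  Q 53.0.12.229: descend 00110101 ; hops seen [H1,H1] ; pick H1
  + 53.136.236.58/32 (H1) depth=32
  - 0.0.0.0/0 clear@0
  Q 12.231.230.19: descend 00 ; hops seen [∅] ; pick no-route
  + 104.155.92.138/32 (H2) depth=32
  + 104.155.80.0/20 (H3) depth=20
  - 104.155.92.0/24 clear@24
  Q 104.155.92.138: descend 01101000100110110101110010001010 ; hops seen [H3,H2] ; pick H2
  Q 53.136.236.58: descend 00110101100010001110110000111010 ; hops seen [H1,H1] ; pick H1
  Q 53.0.17.62: descend 00110101 ; hops seen [H1] ; pick H1
  + 53.136.224.0/20 (H1) depth=20
  + 104.155.92.0/24 (H3) depth=24
  - 104.155.80.0/20 clear@20
  Q 104.155.92.138: descend 01101000100110110101110010001010 ; hops seen [H3,H2] ; pick H2
  + 104.155.0.0/16 (H1) depth=16
  + 53.128.0.0/12 (H3) depth=12
  Q 104.155.92.1: descend 011010001001101101011100 ; hops seen [H1,H3] ; pick H3
  + 53.136.236.58/32 (H2) depth=32
  Q 53.136.224.16: descend 00110101100010001110 ; hops seen [H1,H3,H1] ; pick H1
  + 104.155.92.0/23 (H3) depth=23
  Q 104.155.92.63: descend 011010001001101101011100 ; hops seen [H1,H3,H3] ; pick H3
  - 53.136.236.58/32 clear@32
  Q 53.128.0.3: descend 001101011000 ; hops seen [H1,H3] ; pick H3
  Q 53.0.242.30: descend 00110101 ; hops seen [H1] ; pick H1
  Q 208.0.11.44: descend ε ; hops seen [∅] ; pick no-route
  - 104.155.92.0/24 clear@24
  + 53.128.0.0/12 (H1) depth=12
  Q 53.136.225.248: descend 00110101100010001110 ; hops seen [H1,H1,H1] ; pick H1
  Q 53.128.4.245: descend 001101011000 ; hops seen [H1,H1] ; pick H1
  + 0.0.0.0/0 (H2) depth=0

== LOOKUPS ==
["H0","H0","H0","H1","no-route","H2","H1","H1","H2","H3","H1","H3","H3","H1","no-route","H1","H1"]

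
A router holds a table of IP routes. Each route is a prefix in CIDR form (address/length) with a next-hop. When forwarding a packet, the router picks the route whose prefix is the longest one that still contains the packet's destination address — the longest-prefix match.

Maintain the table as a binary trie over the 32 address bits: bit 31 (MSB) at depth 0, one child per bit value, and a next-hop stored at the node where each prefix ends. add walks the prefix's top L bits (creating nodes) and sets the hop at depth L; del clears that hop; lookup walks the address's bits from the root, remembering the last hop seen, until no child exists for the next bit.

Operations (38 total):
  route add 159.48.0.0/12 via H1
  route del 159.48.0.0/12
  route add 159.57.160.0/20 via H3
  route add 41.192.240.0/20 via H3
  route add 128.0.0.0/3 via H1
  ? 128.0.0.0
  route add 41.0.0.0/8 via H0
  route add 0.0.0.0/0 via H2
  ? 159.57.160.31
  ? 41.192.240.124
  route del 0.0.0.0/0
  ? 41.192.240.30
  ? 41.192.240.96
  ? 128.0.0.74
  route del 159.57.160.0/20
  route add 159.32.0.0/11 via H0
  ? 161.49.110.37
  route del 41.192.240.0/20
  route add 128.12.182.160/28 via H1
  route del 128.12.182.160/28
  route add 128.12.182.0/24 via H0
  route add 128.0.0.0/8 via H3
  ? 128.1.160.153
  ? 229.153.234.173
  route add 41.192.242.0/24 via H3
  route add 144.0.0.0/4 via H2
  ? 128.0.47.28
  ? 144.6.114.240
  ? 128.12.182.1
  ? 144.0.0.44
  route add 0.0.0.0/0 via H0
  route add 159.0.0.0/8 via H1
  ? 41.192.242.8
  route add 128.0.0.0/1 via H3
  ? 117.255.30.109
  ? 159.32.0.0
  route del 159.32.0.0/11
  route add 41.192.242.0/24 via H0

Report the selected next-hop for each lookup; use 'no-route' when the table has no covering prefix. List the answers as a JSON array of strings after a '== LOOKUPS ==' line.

Process each operation:
  add 159.48.0.0/12 -> H1 at depth 12
  - 159.48.0.0/12 clear@12
  add 159.57.160.0/20 -> H3 at depth 20
  add 41.192.240.0/20 -> H3 at depth 20
  add 128.0.0.0/3 -> H1 at depth 3
  Q 128.0.0.0: descend 100 ; hops seen [H1] ; pick H1
  add 41.0.0.0/8 -> H0 at depth 8
  add 0.0.0.0/0 -> H2 at depth 0
  Q 159.57.160.31: descend 10011111001110011010 ; hops seen [H2,H1,H3] ; pick H3
  Q 41.192.240.124: descend 00101001110000001111 ; hops seen [H2,H0,H3] ; pick H3
  - 0.0.0.0/0 clear@0
  Q 41.192.240.30: descend 00101001110000001111 ; hops seen [H0,H3] ; pick H3
  Q 41.192.240.96: descend 00101001110000001111 ; hops seen [H0,H3] ; pick H3
  Q 128.0.0.74: descend 100 ; hops seen [H1] ; pick H1
  - 159.57.160.0/20 clear@20
  add 159.32.0.0/11 -> H0 at depth 11
  Q 161.49.110.37: descend 10 ; hops seen [∅] ; pick no-route
  - 41.192.240.0/20 clear@20
  add 128.12.182.160/28 -> H1 at depth 28
  - 128.12.182.160/28 clear@28
  add 128.12.182.0/24 -> H0 at depth 24
  add 128.0.0.0/8 -> H3 at depth 8
  Q 128.1.160.153: descend 100000000000 ; hops seen [H1,H3] ; pick H3
  Q 229.153.234.173: descend 1 ; hops seen [∅] ; pick no-route
  add 41.192.242.0/24 -> H3 at depth 24
  add 144.0.0.0/4 -> H2 at depth 4
  Q 128.0.47.28: descend 100000000000 ; hops seen [H1,H3] ; pick H3
  Q 144.6.114.240: descend 1001 ; hops seen [H1,H2] ; pick H2
  Q 128.12.182.1: descend 100000000000110010110110 ; hops seen [H1,H3,H0] ; pick H0
  Q 144.0.0.44: descend 1001 ; hops seen [H1,H2] ; pick H2
  add 0.0.0.0/0 -> H0 at depth 0
  add 159.0.0.0/8 -> H1 at depth 8
  Q 41.192.242.8: descend 001010011100000011110010 ; hops seen [H0,H0,H3] ; pick H3
  add 128.0.0.0/1 -> H3 at depth 1
  Q 117.255.30.109: descend 0 ; hops seen [H0] ; pick H0
  Q 159.32.0.0: descend 10011111001 ; hops seen [H0,H3,H1,H2,H1,H0] ; pick H0
  - 159.32.0.0/11 clear@11
  add 41.192.242.0/24 -> H0 at depth 24

== LOOKUPS ==
["H1","H3","H3","H3","H3","H1","no-route","H3","no-route","H3","H2","H0","H2","H3","H0","H0"]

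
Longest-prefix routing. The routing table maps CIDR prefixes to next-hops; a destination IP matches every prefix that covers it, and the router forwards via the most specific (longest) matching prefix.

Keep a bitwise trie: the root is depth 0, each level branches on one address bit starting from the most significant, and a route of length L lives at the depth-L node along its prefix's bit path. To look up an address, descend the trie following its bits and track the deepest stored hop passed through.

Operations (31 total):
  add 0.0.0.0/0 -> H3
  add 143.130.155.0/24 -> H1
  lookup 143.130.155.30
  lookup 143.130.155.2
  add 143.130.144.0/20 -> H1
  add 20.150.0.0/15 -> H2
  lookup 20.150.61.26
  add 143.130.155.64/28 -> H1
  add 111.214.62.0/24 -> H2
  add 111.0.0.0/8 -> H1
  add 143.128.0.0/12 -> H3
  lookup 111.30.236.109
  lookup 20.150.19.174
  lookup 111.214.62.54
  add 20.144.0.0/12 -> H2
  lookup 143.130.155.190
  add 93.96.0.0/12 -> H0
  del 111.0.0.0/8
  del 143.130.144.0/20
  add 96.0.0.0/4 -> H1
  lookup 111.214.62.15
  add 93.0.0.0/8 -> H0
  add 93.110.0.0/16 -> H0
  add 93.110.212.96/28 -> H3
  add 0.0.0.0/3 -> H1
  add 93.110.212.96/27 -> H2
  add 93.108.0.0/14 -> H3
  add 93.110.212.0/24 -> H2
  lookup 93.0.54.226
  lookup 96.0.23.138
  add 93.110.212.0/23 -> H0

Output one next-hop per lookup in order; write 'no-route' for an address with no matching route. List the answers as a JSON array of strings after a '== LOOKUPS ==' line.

Apply in order:
  + 0.0.0.0/0 (H3) depth=0
  + 143.130.155.0/24 (H1) depth=24
  Q 143.130.155.30: descend 100011111000001010011011 ; hops seen [H3,H1] ; pick H1
  Q 143.130.155.2: descend 100011111000001010011011 ; hops seen [H3,H1] ; pick H1
  + 143.130.144.0/20 (H1) depth=20
  + 20.150.0.0/15 (H2) depth=15
  Q 20.150.61.26: descend 000101001001011 ; hops seen [H3,H2] ; pick H2
  + 143.130.155.64/28 (H1) depth=28
  + 111.214.62.0/24 (H2) depth=24
  + 111.0.0.0/8 (H1) depth=8
  + 143.128.0.0/12 (H3) depth=12
  Q 111.30.236.109: descend 01101111 ; hops seen [H3,H1] ; pick H1
  Q 20.150.19.174: descend 000101001001011 ; hops seen [H3,H2] ; pick H2
  Q 111.214.62.54: descend 011011111101011000111110 ; hops seen [H3,H1,H2] ; pick H2
  + 20.144.0.0/12 (H2) depth=12
  Q 143.130.155.190: descend 100011111000001010011011 ; hops seen [H3,H3,H1,H1] ; pick H1
  + 93.96.0.0/12 (H0) depth=12
  - 111.0.0.0/8 clear@8
  - 143.130.144.0/20 clear@20
  + 96.0.0.0/4 (H1) depth=4
  Q 111.214.62.15: descend 011011111101011000111110 ; hops seen [H3,H1,H2] ; pick H2
  + 93.0.0.0/8 (H0) depth=8
  + 93.110.0.0/16 (H0) depth=16
  + 93.110.212.96/28 (H3) depth=28
  + 0.0.0.0/3 (H1) depth=3
  + 93.110.212.96/27 (H2) depth=27
  + 93.108.0.0/14 (H3) depth=14
  + 93.110.212.0/24 (H2) depth=24
  Q 93.0.54.226: descend 010111010 ; hops seen [H3,H0] ; pick H0
  Q 96.0.23.138: descend 0110 ; hops seen [H3,H1] ; pick H1
  + 93.110.212.0/23 (H0) depth=23

== LOOKUPS ==
["H1","H1","H2","H1","H2","H2","H1","H2","H0","H1"]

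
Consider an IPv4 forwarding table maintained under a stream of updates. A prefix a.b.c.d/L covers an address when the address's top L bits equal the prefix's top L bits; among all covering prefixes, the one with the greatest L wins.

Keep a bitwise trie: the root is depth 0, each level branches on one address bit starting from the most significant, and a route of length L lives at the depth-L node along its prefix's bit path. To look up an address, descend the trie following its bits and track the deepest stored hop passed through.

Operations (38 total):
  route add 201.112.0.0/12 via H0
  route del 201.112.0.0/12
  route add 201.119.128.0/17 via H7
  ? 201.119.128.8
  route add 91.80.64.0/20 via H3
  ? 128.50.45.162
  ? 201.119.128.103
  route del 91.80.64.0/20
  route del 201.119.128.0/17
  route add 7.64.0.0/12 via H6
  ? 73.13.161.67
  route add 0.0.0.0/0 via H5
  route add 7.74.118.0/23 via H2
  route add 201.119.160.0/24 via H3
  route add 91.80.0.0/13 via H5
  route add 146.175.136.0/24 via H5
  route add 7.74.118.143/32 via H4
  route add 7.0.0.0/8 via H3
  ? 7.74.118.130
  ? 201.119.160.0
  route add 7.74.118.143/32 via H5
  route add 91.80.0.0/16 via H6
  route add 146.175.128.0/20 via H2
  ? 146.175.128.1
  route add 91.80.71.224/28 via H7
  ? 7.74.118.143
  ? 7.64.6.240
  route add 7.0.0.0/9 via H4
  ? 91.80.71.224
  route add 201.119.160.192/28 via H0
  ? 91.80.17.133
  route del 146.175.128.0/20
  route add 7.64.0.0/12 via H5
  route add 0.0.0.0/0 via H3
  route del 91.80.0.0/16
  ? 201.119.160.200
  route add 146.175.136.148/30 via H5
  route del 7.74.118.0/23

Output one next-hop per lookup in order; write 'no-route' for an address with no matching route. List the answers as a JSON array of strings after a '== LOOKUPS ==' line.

Apply in order:
  + 201.112.0.0/12 (H0) depth=12
  del 201.112.0.0/12 (clear depth 12)
  + 201.119.128.0/17 (H7) depth=17
  lookup 201.119.128.8: bits 11001001011101111 walk d0:-→d1:-→d2:-→d3:-→d4:-→d5:-→d6:-→d7:-→d8:-→d9:-→d10:-→d11:-→d12:-→d13:-→d14:-→d15:-→d16:-→d17:H7 -> H7
  + 91.80.64.0/20 (H3) depth=20
  lookup 128.50.45.162: bits 1 walk d0:-→d1:- -> no-route
  lookup 201.119.128.103: bits 11001001011101111 walk d0:-→d1:-→d2:-→d3:-→d4:-→d5:-→d6:-→d7:-→d8:-→d9:-→d10:-→d11:-→d12:-→d13:-→d14:-→d15:-→d16:-→d17:H7 -> H7
  del 91.80.64.0/20 (clear depth 20)
  del 201.119.128.0/17 (clear depth 17)
  + 7.64.0.0/12 (H6) depth=12
  lookup 73.13.161.67: bits 010 walk d0:-→d1:-→d2:-→d3:- -> no-route
  + 0.0.0.0/0 (H5) depth=0
  + 7.74.118.0/23 (H2) depth=23
  + 201.119.160.0/24 (H3) depth=24
  + 91.80.0.0/13 (H5) depth=13
  + 146.175.136.0/24 (H5) depth=24
  + 7.74.118.143/32 (H4) depth=32
  + 7.0.0.0/8 (H3) depth=8
  lookup 7.74.118.130: bits 0000011101001010011101101000 walk d0:H5→d1:-→d2:-→d3:-→d4:-→d5:-→d6:-→d7:-→d8:H3→d9:-→d10:-→d11:-→d12:H6→d13:-→d14:-→d15:-→d16:-→d17:-→d18:-→d19:-→d20:-→d21:-→d22:-→d23:H2→d24:-→d25:-→d26:-→d27:-→d28:- -> H2
  lookup 201.119.160.0: bits 110010010111011110100000 walk d0:H5→d1:-→d2:-→d3:-→d4:-→d5:-→d6:-→d7:-→d8:-→d9:-→d10:-→d11:-→d12:-→d13:-→d14:-→d15:-→d16:-→d17:-→d18:-→d19:-→d20:-→d21:-→d22:-→d23:-→d24:H3 -> H3
  + 7.74.118.143/32 (H5) depth=32
  + 91.80.0.0/16 (H6) depth=16
  + 146.175.128.0/20 (H2) depth=20
  lookup 146.175.128.1: bits 10010010101011111000 walk d0:H5→d1:-→d2:-→d3:-→d4:-→d5:-→d6:-→d7:-→d8:-→d9:-→d10:-→d11:-→d12:-→d13:-→d14:-→d15:-→d16:-→d17:-→d18:-→d19:-→d20:H2 -> H2
  + 91.80.71.224/28 (H7) depth=28
  lookup 7.74.118.143: bits 00000111010010100111011010001111 walk d0:H5→d1:-→d2:-→d3:-→d4:-→d5:-→d6:-→d7:-→d8:H3→d9:-→d10:-→d11:-→d12:H6→d13:-→d14:-→d15:-→d16:-→d17:-→d18:-→d19:-→d20:-→d21:-→d22:-→d23:H2→d24:-→d25:-→d26:-→d27:-→d28:-→d29:-→d30:-→d31:-→d32:H5 -> H5
  lookup 7.64.6.240: bits 000001110100 walk d0:H5→d1:-→d2:-→d3:-→d4:-→d5:-→d6:-→d7:-→d8:H3→d9:-→d10:-→d11:-→d12:H6 -> H6
  + 7.0.0.0/9 (H4) depth=9
  lookup 91.80.71.224: bits 0101101101010000010001111110 walk d0:H5→d1:-→d2:-→d3:-→d4:-→d5:-→d6:-→d7:-→d8:-→d9:-→d10:-→d11:-→d12:-→d13:H5→d14:-→d15:-→d16:H6→d17:-→d18:-→d19:-→d20:-→d21:-→d22:-→d23:-→d24:-→d25:-→d26:-→d27:-→d28:H7 -> H7
  + 201.119.160.192/28 (H0) depth=28
  lookup 91.80.17.133: bits 01011011010100000 walk d0:H5→d1:-→d2:-→d3:-→d4:-→d5:-→d6:-→d7:-→d8:-→d9:-→d10:-→d11:-→d12:-→d13:H5→d14:-→d15:-→d16:H6→d17:- -> H6
  del 146.175.128.0/20 (clear depth 20)
  + 7.64.0.0/12 (H5) depth=12
  + 0.0.0.0/0 (H3) depth=0
  del 91.80.0.0/16 (clear depth 16)
  lookup 201.119.160.200: bits 1100100101110111101000001100 walk d0:H3→d1:-→d2:-→d3:-→d4:-→d5:-→d6:-→d7:-→d8:-→d9:-→d10:-→d11:-→d12:-→d13:-→d14:-→d15:-→d16:-→d17:-→d18:-→d19:-→d20:-→d21:-→d22:-→d23:-→d24:H3→d25:-→d26:-→d27:-→d28:H0 -> H0
  + 146.175.136.148/30 (H5) depth=30
  del 7.74.118.0/23 (clear depth 23)

== LOOKUPS ==
["H7","no-route","H7","no-route","H2","H3","H2","H5","H6","H7","H6","H0"]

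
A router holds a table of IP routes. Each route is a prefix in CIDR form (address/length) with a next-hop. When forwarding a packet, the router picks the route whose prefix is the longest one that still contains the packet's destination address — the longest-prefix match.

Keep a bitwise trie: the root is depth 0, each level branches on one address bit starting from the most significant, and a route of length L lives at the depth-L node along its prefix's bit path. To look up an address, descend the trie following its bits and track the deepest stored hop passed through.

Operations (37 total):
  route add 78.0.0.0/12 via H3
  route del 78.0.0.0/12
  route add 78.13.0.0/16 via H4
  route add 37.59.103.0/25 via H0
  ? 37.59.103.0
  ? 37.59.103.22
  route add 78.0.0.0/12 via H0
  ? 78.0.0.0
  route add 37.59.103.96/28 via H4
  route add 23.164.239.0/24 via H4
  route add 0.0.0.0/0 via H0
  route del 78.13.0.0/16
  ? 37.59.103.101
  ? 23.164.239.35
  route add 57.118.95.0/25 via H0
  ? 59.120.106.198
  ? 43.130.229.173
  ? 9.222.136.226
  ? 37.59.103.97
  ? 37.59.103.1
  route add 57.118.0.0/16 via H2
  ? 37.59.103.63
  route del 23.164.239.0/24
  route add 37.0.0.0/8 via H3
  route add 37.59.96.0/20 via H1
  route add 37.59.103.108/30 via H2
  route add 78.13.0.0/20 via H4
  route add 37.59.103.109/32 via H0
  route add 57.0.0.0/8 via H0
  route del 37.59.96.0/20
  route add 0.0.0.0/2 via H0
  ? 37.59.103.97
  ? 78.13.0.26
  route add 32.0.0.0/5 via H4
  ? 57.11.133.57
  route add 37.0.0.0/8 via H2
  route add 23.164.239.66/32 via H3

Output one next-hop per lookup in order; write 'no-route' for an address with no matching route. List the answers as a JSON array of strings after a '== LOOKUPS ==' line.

Process each operation:
  + 78.0.0.0/12 (H3) depth=12
  - 78.0.0.0/12 clear@12
  + 78.13.0.0/16 (H4) depth=16
  + 37.59.103.0/25 (H0) depth=25
  lookup 37.59.103.0: bits 0010010100111011011001110 walk d0:-→d1:-→d2:-→d3:-→d4:-→d5:-→d6:-→d7:-→d8:-→d9:-→d10:-→d11:-→d12:-→d13:-→d14:-→d15:-→d16:-→d17:-→d18:-→d19:-→d20:-→d21:-→d22:-→d23:-→d24:-→d25:H0 -> H0
  lookup 37.59.103.22: bits 0010010100111011011001110 walk d0:-→d1:-→d2:-→d3:-→d4:-→d5:-→d6:-→d7:-→d8:-→d9:-→d10:-→d11:-→d12:-→d13:-→d14:-→d15:-→d16:-→d17:-→d18:-→d19:-→d20:-→d21:-→d22:-→d23:-→d24:-→d25:H0 -> H0
  + 78.0.0.0/12 (H0) depth=12
  lookup 78.0.0.0: bits 010011100000 walk d0:-→d1:-→d2:-→d3:-→d4:-→d5:-→d6:-→d7:-→d8:-→d9:-→d10:-→d11:-→d12:H0 -> H0
  + 37.59.103.96/28 (H4) depth=28
  + 23.164.239.0/24 (H4) depth=24
  + 0.0.0.0/0 (H0) depth=0
  - 78.13.0.0/16 clear@16
  lookup 37.59.103.101: bits 0010010100111011011001110110 walk d0:H0→d1:-→d2:-→d3:-→d4:-→d5:-→d6:-→d7:-→d8:-→d9:-→d10:-→d11:-→d12:-→d13:-→d14:-→d15:-→d16:-→d17:-→d18:-→d19:-→d20:-→d21:-→d22:-→d23:-→d24:-→d25:H0→d26:-→d27:-→d28:H4 -> H4
  lookup 23.164.239.35: bits 000101111010010011101111 walk d0:H0→d1:-→d2:-→d3:-→d4:-→d5:-→d6:-→d7:-→d8:-→d9:-→d10:-→d11:-→d12:-→d13:-→d14:-→d15:-→d16:-→d17:-→d18:-→d19:-→d20:-→d21:-→d22:-→d23:-→d24:H4 -> H4
  + 57.118.95.0/25 (H0) depth=25
  lookup 59.120.106.198: bits 001110 walk d0:H0→d1:-→d2:-→d3:-→d4:-→d5:-→d6:- -> H0
  lookup 43.130.229.173: bits 0010 walk d0:H0→d1:-→d2:-→d3:-→d4:- -> H0
  lookup 9.222.136.226: bits 000 walk d0:H0→d1:-→d2:-→d3:- -> H0
  lookup 37.59.103.97: bits 0010010100111011011001110110 walk d0:H0→d1:-→d2:-→d3:-→d4:-→d5:-→d6:-→d7:-→d8:-→d9:-→d10:-→d11:-→d12:-→d13:-→d14:-→d15:-→d16:-→d17:-→d18:-→d19:-→d20:-→d21:-→d22:-→d23:-→d24:-→d25:H0→d26:-→d27:-→d28:H4 -> H4
  lookup 37.59.103.1: bits 0010010100111011011001110 walk d0:H0→d1:-→d2:-→d3:-→d4:-→d5:-→d6:-→d7:-→d8:-→d9:-→d10:-→d11:-→d12:-→d13:-→d14:-→d15:-→d16:-→d17:-→d18:-→d19:-→d20:-→d21:-→d22:-→d23:-→d24:-→d25:H0 -> H0
  + 57.118.0.0/16 (H2) depth=16
  lookup 37.59.103.63: bits 0010010100111011011001110 walk d0:H0→d1:-→d2:-→d3:-→d4:-→d5:-→d6:-→d7:-→d8:-→d9:-→d10:-→d11:-→d12:-→d13:-→d14:-→d15:-→d16:-→d17:-→d18:-→d19:-→d20:-→d21:-→d22:-→d23:-→d24:-→d25:H0 -> H0
  - 23.164.239.0/24 clear@24
  + 37.0.0.0/8 (H3) depth=8
  + 37.59.96.0/20 (H1) depth=20
  + 37.59.103.108/30 (H2) depth=30
  + 78.13.0.0/20 (H4) depth=20
  + 37.59.103.109/32 (H0) depth=32
  + 57.0.0.0/8 (H0) depth=8
  - 37.59.96.0/20 clear@20
  + 0.0.0.0/2 (H0) depth=2
  lookup 37.59.103.97: bits 0010010100111011011001110110 walk d0:H0→d1:-→d2:H0→d3:-→d4:-→d5:-→d6:-→d7:-→d8:H3→d9:-→d10:-→d11:-→d12:-→d13:-→d14:-→d15:-→d16:-→d17:-→d18:-→d19:-→d20:-→d21:-→d22:-→d23:-→d24:-→d25:H0→d26:-→d27:-→d28:H4 -> H4
  lookup 78.13.0.26: bits 01001110000011010000 walk d0:H0→d1:-→d2:-→d3:-→d4:-→d5:-→d6:-→d7:-→d8:-→d9:-→d10:-→d11:-→d12:H0→d13:-→d14:-→d15:-→d16:-→d17:-→d18:-→d19:-→d20:H4 -> H4
  + 32.0.0.0/5 (H4) depth=5
  lookup 57.11.133.57: bits 001110010 walk d0:H0→d1:-→d2:H0→d3:-→d4:-→d5:-→d6:-→d7:-→d8:H0→d9:- -> H0
  + 37.0.0.0/8 (H2) depth=8
  + 23.164.239.66/32 (H3) depth=32

== LOOKUPS ==
["H0","H0","H0","H4","H4","H0","H0","H0","H4","H0","H0","H4","H4","H0"]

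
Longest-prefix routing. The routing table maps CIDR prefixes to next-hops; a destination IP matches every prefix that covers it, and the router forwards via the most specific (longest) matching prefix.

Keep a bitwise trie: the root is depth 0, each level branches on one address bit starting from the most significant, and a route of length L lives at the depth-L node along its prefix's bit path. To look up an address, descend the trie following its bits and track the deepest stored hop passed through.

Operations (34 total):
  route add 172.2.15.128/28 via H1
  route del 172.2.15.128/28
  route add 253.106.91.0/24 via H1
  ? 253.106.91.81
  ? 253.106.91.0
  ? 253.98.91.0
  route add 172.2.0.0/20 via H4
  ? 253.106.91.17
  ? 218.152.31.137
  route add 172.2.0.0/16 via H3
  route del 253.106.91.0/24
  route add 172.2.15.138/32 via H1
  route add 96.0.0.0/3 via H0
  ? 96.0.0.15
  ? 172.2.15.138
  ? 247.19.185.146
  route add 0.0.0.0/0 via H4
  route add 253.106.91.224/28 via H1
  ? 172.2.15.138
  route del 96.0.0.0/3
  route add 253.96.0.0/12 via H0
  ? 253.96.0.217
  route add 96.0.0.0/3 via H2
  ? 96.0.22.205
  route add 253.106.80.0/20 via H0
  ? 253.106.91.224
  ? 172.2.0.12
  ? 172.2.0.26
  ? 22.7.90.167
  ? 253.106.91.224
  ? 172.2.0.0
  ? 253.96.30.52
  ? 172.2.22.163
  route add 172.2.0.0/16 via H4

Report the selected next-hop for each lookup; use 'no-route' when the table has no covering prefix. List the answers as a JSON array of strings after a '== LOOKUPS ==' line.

Process each operation:
  add 172.2.15.128/28 -> H1 at depth 28
  del 172.2.15.128/28 (clear depth 28)
  add 253.106.91.0/24 -> H1 at depth 24
  Q 253.106.91.81: descend 111111010110101001011011 ; hops seen [H1] ; pick H1
  Q 253.106.91.0: descend 111111010110101001011011 ; hops seen [H1] ; pick H1
  Q 253.98.91.0: descend 111111010110 ; hops seen [∅] ; pick no-route
  add 172.2.0.0/20 -> H4 at depth 20
  Q 253.106.91.17: descend 111111010110101001011011 ; hops seen [H1] ; pick H1
  Q 218.152.31.137: descend 11 ; hops seen [∅] ; pick no-route
  add 172.2.0.0/16 -> H3 at depth 16
  del 253.106.91.0/24 (clear depth 24)
  add 172.2.15.138/32 -> H1 at depth 32
  add 96.0.0.0/3 -> H0 at depth 3
  Q 96.0.0.15: descend 011 ; hops seen [H0] ; pick H0
  Q 172.2.15.138: descend 10101100000000100000111110001010 ; hops seen [H3,H4,H1] ; pick H1
  Q 247.19.185.146: descend 1111 ; hops seen [∅] ; pick no-route
  add 0.0.0.0/0 -> H4 at depth 0
  add 253.106.91.224/28 -> H1 at depth 28
  Q 172.2.15.138: descend 10101100000000100000111110001010 ; hops seen [H4,H3,H4,H1] ; pick H1
  del 96.0.0.0/3 (clear depth 3)
  add 253.96.0.0/12 -> H0 at depth 12
  Q 253.96.0.217: descend 111111010110 ; hops seen [H4,H0] ; pick H0
  add 96.0.0.0/3 -> H2 at depth 3
  Q 96.0.22.205: descend 011 ; hops seen [H4,H2] ; pick H2
  add 253.106.80.0/20 -> H0 at depth 20
  Q 253.106.91.224: descend 1111110101101010010110111110 ; hops seen [H4,H0,H0,H1] ; pick H1
  Q 172.2.0.12: descend 10101100000000100000 ; hops seen [H4,H3,H4] ; pick H4
  Q 172.2.0.26: descend 10101100000000100000 ; hops seen [H4,H3,H4] ; pick H4
  Q 22.7.90.167: descend 0 ; hops seen [H4] ; pick H4
  Q 253.106.91.224: descend 1111110101101010010110111110 ; hops seen [H4,H0,H0,H1] ; pick H1
  Q 172.2.0.0: descend 10101100000000100000 ; hops seen [H4,H3,H4] ; pick H4
  Q 253.96.30.52: descend 111111010110 ; hops seen [H4,H0] ; pick H0
  Q 172.2.22.163: descend 1010110000000010000 ; hops seen [H4,H3] ; pick H3
  add 172.2.0.0/16 -> H4 at depth 16

== LOOKUPS ==
["H1","H1","no-route","H1","no-route","H0","H1","no-route","H1","H0","H2","H1","H4","H4","H4","H1","H4","H0","H3"]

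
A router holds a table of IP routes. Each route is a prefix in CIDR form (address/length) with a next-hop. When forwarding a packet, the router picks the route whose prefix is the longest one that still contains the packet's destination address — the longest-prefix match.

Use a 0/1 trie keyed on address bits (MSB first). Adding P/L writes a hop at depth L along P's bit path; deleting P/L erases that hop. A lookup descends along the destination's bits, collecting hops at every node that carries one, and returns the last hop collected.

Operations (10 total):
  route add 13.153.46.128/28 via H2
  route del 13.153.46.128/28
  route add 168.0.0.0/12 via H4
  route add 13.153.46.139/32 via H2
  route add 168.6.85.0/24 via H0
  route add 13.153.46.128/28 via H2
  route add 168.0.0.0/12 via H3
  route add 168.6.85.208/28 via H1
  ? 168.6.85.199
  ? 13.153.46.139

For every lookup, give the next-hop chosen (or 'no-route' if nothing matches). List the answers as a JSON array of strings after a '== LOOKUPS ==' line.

Trace:
  add 13.153.46.128/28 -> H2 at depth 28
  - 13.153.46.128/28 clear@28
  add 168.0.0.0/12 -> H4 at depth 12
  add 13.153.46.139/32 -> H2 at depth 32
  add 168.6.85.0/24 -> H0 at depth 24
  add 13.153.46.128/28 -> H2 at depth 28
  add 168.0.0.0/12 -> H3 at depth 12
  add 168.6.85.208/28 -> H1 at depth 28
  lookup 168.6.85.199: bits 101010000000011001010101110 walk d0:-→d1:-→d2:-→d3:-→d4:-→d5:-→d6:-→d7:-→d8:-→d9:-→d10:-→d11:-→d12:H3→d13:-→d14:-→d15:-→d16:-→d17:-→d18:-→d19:-→d20:-→d21:-→d22:-→d23:-→d24:H0→d25:-→d26:-→d27:- -> H0
  lookup 13.153.46.139: bits 00001101100110010010111010001011 walk d0:-→d1:-→d2:-→d3:-→d4:-→d5:-→d6:-→d7:-→d8:-→d9:-→d10:-→d11:-→d12:-→d13:-→d14:-→d15:-→d16:-→d17:-→d18:-→d19:-→d20:-→d21:-→d22:-→d23:-→d24:-→d25:-→d26:-→d27:-→d28:H2→d29:-→d30:-→d31:-→d32:H2 -> H2

== LOOKUPS ==
["H0","H2"]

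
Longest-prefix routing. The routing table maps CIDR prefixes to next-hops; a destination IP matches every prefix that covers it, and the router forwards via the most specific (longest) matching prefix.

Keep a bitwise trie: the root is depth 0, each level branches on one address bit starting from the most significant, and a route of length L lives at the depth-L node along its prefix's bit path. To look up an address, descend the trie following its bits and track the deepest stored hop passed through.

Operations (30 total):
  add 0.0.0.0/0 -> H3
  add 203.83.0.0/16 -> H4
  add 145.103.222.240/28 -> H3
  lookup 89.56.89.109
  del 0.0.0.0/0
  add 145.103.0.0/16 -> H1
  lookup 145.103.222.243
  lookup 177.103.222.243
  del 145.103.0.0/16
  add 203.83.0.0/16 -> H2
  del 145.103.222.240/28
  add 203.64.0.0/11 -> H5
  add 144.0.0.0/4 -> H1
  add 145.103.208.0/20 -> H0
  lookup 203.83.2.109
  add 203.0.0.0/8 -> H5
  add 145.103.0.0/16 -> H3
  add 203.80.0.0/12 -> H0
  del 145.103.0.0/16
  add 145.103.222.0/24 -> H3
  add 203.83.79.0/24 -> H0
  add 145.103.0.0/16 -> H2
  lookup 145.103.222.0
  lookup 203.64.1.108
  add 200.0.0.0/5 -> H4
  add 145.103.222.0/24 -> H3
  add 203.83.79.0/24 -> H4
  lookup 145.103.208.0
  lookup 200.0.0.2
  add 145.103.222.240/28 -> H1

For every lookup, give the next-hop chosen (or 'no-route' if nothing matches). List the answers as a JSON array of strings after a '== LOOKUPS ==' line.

Trace:
  + 0.0.0.0/0 (H3) depth=0
  + 203.83.0.0/16 (H4) depth=16
  + 145.103.222.240/28 (H3) depth=28
  lookup 89.56.89.109: bits ε walk d0:H3 -> H3
  - 0.0.0.0/0 clear@0
  + 145.103.0.0/16 (H1) depth=16
  lookup 145.103.222.243: bits 1001000101100111110111101111 walk d0:-→d1:-→d2:-→d3:-→d4:-→d5:-→d6:-→d7:-→d8:-→d9:-→d10:-→d11:-→d12:-→d13:-→d14:-→d15:-→d16:H1→d17:-→d18:-→d19:-→d20:-→d21:-→d22:-→d23:-→d24:-→d25:-→d26:-→d27:-→d28:H3 -> H3
  lookup 177.103.222.243: bits 10 walk d0:-→d1:-→d2:- -> no-route
  - 145.103.0.0/16 clear@16
  + 203.83.0.0/16 (H2) depth=16
  - 145.103.222.240/28 clear@28
  + 203.64.0.0/11 (H5) depth=11
  + 144.0.0.0/4 (H1) depth=4
  + 145.103.208.0/20 (H0) depth=20
  lookup 203.83.2.109: bits 1100101101010011 walk d0:-→d1:-→d2:-→d3:-→d4:-→d5:-→d6:-→d7:-→d8:-→d9:-→d10:-→d11:H5→d12:-→d13:-→d14:-→d15:-→d16:H2 -> H2
  + 203.0.0.0/8 (H5) depth=8
  + 145.103.0.0/16 (H3) depth=16
  + 203.80.0.0/12 (H0) depth=12
  - 145.103.0.0/16 clear@16
  + 145.103.222.0/24 (H3) depth=24
  + 203.83.79.0/24 (H0) depth=24
  + 145.103.0.0/16 (H2) depth=16
  lookup 145.103.222.0: bits 100100010110011111011110 walk d0:-→d1:-→d2:-→d3:-→d4:H1→d5:-→d6:-→d7:-→d8:-→d9:-→d10:-→d11:-→d12:-→d13:-→d14:-→d15:-→d16:H2→d17:-→d18:-→d19:-→d20:H0→d21:-→d22:-→d23:-→d24:H3 -> H3
  lookup 203.64.1.108: bits 11001011010 walk d0:-→d1:-→d2:-→d3:-→d4:-→d5:-→d6:-→d7:-→d8:H5→d9:-→d10:-→d11:H5 -> H5
  + 200.0.0.0/5 (H4) depth=5
  + 145.103.222.0/24 (H3) depth=24
  + 203.83.79.0/24 (H4) depth=24
  lookup 145.103.208.0: bits 10010001011001111101 walk d0:-→d1:-→d2:-→d3:-→d4:H1→d5:-→d6:-→d7:-→d8:-→d9:-→d10:-→d11:-→d12:-→d13:-→d14:-→d15:-→d16:H2→d17:-→d18:-→d19:-→d20:H0 -> H0
  lookup 200.0.0.2: bits 110010 walk d0:-→d1:-→d2:-→d3:-→d4:-→d5:H4→d6:- -> H4
  + 145.103.222.240/28 (H1) depth=28

== LOOKUPS ==
["H3","H3","no-route","H2","H3","H5","H0","H4"]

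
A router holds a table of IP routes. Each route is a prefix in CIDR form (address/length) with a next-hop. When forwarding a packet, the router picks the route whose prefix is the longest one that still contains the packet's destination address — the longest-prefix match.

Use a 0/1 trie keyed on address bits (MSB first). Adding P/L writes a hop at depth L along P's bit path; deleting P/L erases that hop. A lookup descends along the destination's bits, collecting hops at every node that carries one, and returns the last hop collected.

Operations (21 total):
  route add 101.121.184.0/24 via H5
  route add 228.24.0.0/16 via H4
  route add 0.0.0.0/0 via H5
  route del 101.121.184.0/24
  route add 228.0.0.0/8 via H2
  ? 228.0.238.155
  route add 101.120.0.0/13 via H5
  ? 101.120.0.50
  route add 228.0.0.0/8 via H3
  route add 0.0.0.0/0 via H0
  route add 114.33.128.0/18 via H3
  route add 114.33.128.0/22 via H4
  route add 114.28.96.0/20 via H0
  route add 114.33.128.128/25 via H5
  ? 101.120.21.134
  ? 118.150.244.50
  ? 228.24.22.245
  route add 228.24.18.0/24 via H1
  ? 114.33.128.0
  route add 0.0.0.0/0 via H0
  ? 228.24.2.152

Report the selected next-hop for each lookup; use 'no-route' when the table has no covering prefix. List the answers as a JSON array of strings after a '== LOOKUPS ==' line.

Trace:
  add 101.121.184.0/24 -> H5 at depth 24
  add 228.24.0.0/16 -> H4 at depth 16
  add 0.0.0.0/0 -> H5 at depth 0
  - 101.121.184.0/24 clear@24
  add 228.0.0.0/8 -> H2 at depth 8
  lookup 228.0.238.155: bits 11100100000 walk d0:H5→d1:-→d2:-→d3:-→d4:-→d5:-→d6:-→d7:-→d8:H2→d9:-→d10:-→d11:- -> H2
  add 101.120.0.0/13 -> H5 at depth 13
  lookup 101.120.0.50: bits 011001010111100 walk d0:H5→d1:-→d2:-→d3:-→d4:-→d5:-→d6:-→d7:-→d8:-→d9:-→d10:-→d11:-→d12:-→d13:H5→d14:-→d15:- -> H5
  add 228.0.0.0/8 -> H3 at depth 8
  add 0.0.0.0/0 -> H0 at depth 0
  add 114.33.128.0/18 -> H3 at depth 18
  add 114.33.128.0/22 -> H4 at depth 22
  add 114.28.96.0/20 -> H0 at depth 20
  add 114.33.128.128/25 -> H5 at depth 25
  lookup 101.120.21.134: bits 011001010111100 walk d0:H0→d1:-→d2:-→d3:-→d4:-→d5:-→d6:-→d7:-→d8:-→d9:-→d10:-→d11:-→d12:-→d13:H5→d14:-→d15:- -> H5
  lookup 118.150.244.50: bits 01110 walk d0:H0→d1:-→d2:-→d3:-→d4:-→d5:- -> H0
  lookup 228.24.22.245: bits 1110010000011000 walk d0:H0→d1:-→d2:-→d3:-→d4:-→d5:-→d6:-→d7:-→d8:H3→d9:-→d10:-→d11:-→d12:-→d13:-→d14:-→d15:-→d16:H4 -> H4
  add 228.24.18.0/24 -> H1 at depth 24
  lookup 114.33.128.0: bits 011100100010000110000000 walk d0:H0→d1:-→d2:-→d3:-→d4:-→d5:-→d6:-→d7:-→d8:-→d9:-→d10:-→d11:-→d12:-→d13:-→d14:-→d15:-→d16:-→d17:-→d18:H3→d19:-→d20:-→d21:-→d22:H4→d23:-→d24:- -> H4
  add 0.0.0.0/0 -> H0 at depth 0
  lookup 228.24.2.152: bits 1110010000011000000 walk d0:H0→d1:-→d2:-→d3:-→d4:-→d5:-→d6:-→d7:-→d8:H3→d9:-→d10:-→d11:-→d12:-→d13:-→d14:-→d15:-→d16:H4→d17:-→d18:-→d19:- -> H4

== LOOKUPS ==
["H2","H5","H5","H0","H4","H4","H4"]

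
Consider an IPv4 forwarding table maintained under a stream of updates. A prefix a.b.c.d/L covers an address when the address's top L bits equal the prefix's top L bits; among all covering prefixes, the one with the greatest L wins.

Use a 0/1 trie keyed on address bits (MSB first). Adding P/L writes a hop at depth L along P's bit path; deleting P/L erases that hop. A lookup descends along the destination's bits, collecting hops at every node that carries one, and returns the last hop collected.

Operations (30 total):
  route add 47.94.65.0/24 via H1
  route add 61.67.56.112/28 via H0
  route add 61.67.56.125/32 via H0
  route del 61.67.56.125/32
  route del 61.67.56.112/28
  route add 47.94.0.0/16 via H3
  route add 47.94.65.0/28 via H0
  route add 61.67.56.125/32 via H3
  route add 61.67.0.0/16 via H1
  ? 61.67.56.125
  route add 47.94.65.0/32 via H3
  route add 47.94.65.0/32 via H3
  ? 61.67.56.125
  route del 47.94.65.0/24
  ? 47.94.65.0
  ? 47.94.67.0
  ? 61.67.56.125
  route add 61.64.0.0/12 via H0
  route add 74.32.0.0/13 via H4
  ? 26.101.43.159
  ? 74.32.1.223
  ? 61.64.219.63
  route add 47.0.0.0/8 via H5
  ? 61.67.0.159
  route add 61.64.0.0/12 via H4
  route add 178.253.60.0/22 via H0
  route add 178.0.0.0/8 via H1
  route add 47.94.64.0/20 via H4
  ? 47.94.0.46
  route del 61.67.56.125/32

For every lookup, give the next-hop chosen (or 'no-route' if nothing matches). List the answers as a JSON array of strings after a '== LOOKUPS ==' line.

Process each operation:
  add 47.94.65.0/24 -> H1 at depth 24
  add 61.67.56.112/28 -> H0 at depth 28
  add 61.67.56.125/32 -> H0 at depth 32
  del 61.67.56.125/32 (clear depth 32)
  del 61.67.56.112/28 (clear depth 28)
  add 47.94.0.0/16 -> H3 at depth 16
  add 47.94.65.0/28 -> H0 at depth 28
  add 61.67.56.125/32 -> H3 at depth 32
  add 61.67.0.0/16 -> H1 at depth 16
  ? 61.67.56.125  path d0:-→d1:-→d2:-→d3:-→d4:-→d5:-→d6:-→d7:-→d8:-→d9:-→d10:-→d11:-→d12:-→d13:-→d14:-→d15:-→d16:H1→d17:-→d18:-→d19:-→d20:-→d21:-→d22:-→d23:-→d24:-→d25:-→d26:-→d27:-→d28:-→d29:-→d30:-→d31:-→d32:H3  best=H3
  add 47.94.65.0/32 -> H3 at depth 32
  add 47.94.65.0/32 -> H3 at depth 32
  ? 61.67.56.125  path d0:-→d1:-→d2:-→d3:-→d4:-→d5:-→d6:-→d7:-→d8:-→d9:-→d10:-→d11:-→d12:-→d13:-→d14:-→d15:-→d16:H1→d17:-→d18:-→d19:-→d20:-→d21:-→d22:-→d23:-→d24:-→d25:-→d26:-→d27:-→d28:-→d29:-→d30:-→d31:-→d32:H3  best=H3
  del 47.94.65.0/24 (clear depth 24)
  ? 47.94.65.0  path d0:-→d1:-→d2:-→d3:-→d4:-→d5:-→d6:-→d7:-→d8:-→d9:-→d10:-→d11:-→d12:-→d13:-→d14:-→d15:-→d16:H3→d17:-→d18:-→d19:-→d20:-→d21:-→d22:-→d23:-→d24:-→d25:-→d26:-→d27:-→d28:H0→d29:-→d30:-→d31:-→d32:H3  best=H3
  ? 47.94.67.0  path d0:-→d1:-→d2:-→d3:-→d4:-→d5:-→d6:-→d7:-→d8:-→d9:-→d10:-→d11:-→d12:-→d13:-→d14:-→d15:-→d16:H3→d17:-→d18:-→d19:-→d20:-→d21:-→d22:-  best=H3
  ? 61.67.56.125  path d0:-→d1:-→d2:-→d3:-→d4:-→d5:-→d6:-→d7:-→d8:-→d9:-→d10:-→d11:-→d12:-→d13:-→d14:-→d15:-→d16:H1→d17:-→d18:-→d19:-→d20:-→d21:-→d22:-→d23:-→d24:-→d25:-→d26:-→d27:-→d28:-→d29:-→d30:-→d31:-→d32:H3  best=H3
  add 61.64.0.0/12 -> H0 at depth 12
  add 74.32.0.0/13 -> H4 at depth 13
  ? 26.101.43.159  path d0:-→d1:-→d2:-  best=no-route
  ? 74.32.1.223  path d0:-→d1:-→d2:-→d3:-→d4:-→d5:-→d6:-→d7:-→d8:-→d9:-→d10:-→d11:-→d12:-→d13:H4  best=H4
  ? 61.64.219.63  path d0:-→d1:-→d2:-→d3:-→d4:-→d5:-→d6:-→d7:-→d8:-→d9:-→d10:-→d11:-→d12:H0→d13:-→d14:-  best=H0
  add 47.0.0.0/8 -> H5 at depth 8
  ? 61.67.0.159  path d0:-→d1:-→d2:-→d3:-→d4:-→d5:-→d6:-→d7:-→d8:-→d9:-→d10:-→d11:-→d12:H0→d13:-→d14:-→d15:-→d16:H1→d17:-→d18:-  best=H1
  add 61.64.0.0/12 -> H4 at depth 12
  add 178.253.60.0/22 -> H0 at depth 22
  add 178.0.0.0/8 -> H1 at depth 8
  add 47.94.64.0/20 -> H4 at depth 20
  ? 47.94.0.46  path d0:-→d1:-→d2:-→d3:-→d4:-→d5:-→d6:-→d7:-→d8:H5→d9:-→d10:-→d11:-→d12:-→d13:-→d14:-→d15:-→d16:H3→d17:-  best=H3
  del 61.67.56.125/32 (clear depth 32)

== LOOKUPS ==
["H3","H3","H3","H3","H3","no-route","H4","H0","H1","H3"]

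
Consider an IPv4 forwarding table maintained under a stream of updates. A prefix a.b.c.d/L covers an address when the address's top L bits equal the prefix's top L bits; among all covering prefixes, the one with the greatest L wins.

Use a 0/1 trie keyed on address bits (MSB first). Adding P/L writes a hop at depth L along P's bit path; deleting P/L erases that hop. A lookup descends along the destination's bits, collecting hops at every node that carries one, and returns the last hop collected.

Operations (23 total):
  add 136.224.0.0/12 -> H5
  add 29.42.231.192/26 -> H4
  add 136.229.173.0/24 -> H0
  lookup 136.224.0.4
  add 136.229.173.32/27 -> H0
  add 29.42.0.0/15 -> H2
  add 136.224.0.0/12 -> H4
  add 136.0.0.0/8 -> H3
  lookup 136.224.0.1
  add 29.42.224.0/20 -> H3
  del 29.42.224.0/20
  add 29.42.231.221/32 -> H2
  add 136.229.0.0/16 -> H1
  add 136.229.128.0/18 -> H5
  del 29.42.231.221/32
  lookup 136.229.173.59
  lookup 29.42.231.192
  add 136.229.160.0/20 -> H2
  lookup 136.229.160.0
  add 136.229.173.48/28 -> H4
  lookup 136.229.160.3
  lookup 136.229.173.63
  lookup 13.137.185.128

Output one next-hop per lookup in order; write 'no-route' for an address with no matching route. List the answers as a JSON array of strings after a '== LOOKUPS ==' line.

Trace:
  + 136.224.0.0/12 (H5) depth=12
  + 29.42.231.192/26 (H4) depth=26
  + 136.229.173.0/24 (H0) depth=24
  ? 136.224.0.4  path d0:-→d1:-→d2:-→d3:-→d4:-→d5:-→d6:-→d7:-→d8:-→d9:-→d10:-→d11:-→d12:H5→d13:-  best=H5
  + 136.229.173.32/27 (H0) depth=27
  + 29.42.0.0/15 (H2) depth=15
  + 136.224.0.0/12 (H4) depth=12
  + 136.0.0.0/8 (H3) depth=8
  ? 136.224.0.1  path d0:-→d1:-→d2:-→d3:-→d4:-→d5:-→d6:-→d7:-→d8:H3→d9:-→d10:-→d11:-→d12:H4→d13:-  best=H4
  + 29.42.224.0/20 (H3) depth=20
  del 29.42.224.0/20 (clear depth 20)
  + 29.42.231.221/32 (H2) depth=32
  + 136.229.0.0/16 (H1) depth=16
  + 136.229.128.0/18 (H5) depth=18
  del 29.42.231.221/32 (clear depth 32)
  ? 136.229.173.59  path d0:-→d1:-→d2:-→d3:-→d4:-→d5:-→d6:-→d7:-→d8:H3→d9:-→d10:-→d11:-→d12:H4→d13:-→d14:-→d15:-→d16:H1→d17:-→d18:H5→d19:-→d20:-→d21:-→d22:-→d23:-→d24:H0→d25:-→d26:-→d27:H0  best=H0
  ? 29.42.231.192  path d0:-→d1:-→d2:-→d3:-→d4:-→d5:-→d6:-→d7:-→d8:-→d9:-→d10:-→d11:-→d12:-→d13:-→d14:-→d15:H2→d16:-→d17:-→d18:-→d19:-→d20:-→d21:-→d22:-→d23:-→d24:-→d25:-→d26:H4→d27:-  best=H4
  + 136.229.160.0/20 (H2) depth=20
  ? 136.229.160.0  path d0:-→d1:-→d2:-→d3:-→d4:-→d5:-→d6:-→d7:-→d8:H3→d9:-→d10:-→d11:-→d12:H4→d13:-→d14:-→d15:-→d16:H1→d17:-→d18:H5→d19:-→d20:H2  best=H2
  + 136.229.173.48/28 (H4) depth=28
  ? 136.229.160.3  path d0:-→d1:-→d2:-→d3:-→d4:-→d5:-→d6:-→d7:-→d8:H3→d9:-→d10:-→d11:-→d12:H4→d13:-→d14:-→d15:-→d16:H1→d17:-→d18:H5→d19:-→d20:H2  best=H2
  ? 136.229.173.63  path d0:-→d1:-→d2:-→d3:-→d4:-→d5:-→d6:-→d7:-→d8:H3→d9:-→d10:-→d11:-→d12:H4→d13:-→d14:-→d15:-→d16:H1→d17:-→d18:H5→d19:-→d20:H2→d21:-→d22:-→d23:-→d24:H0→d25:-→d26:-→d27:H0→d28:H4  best=H4
  ? 13.137.185.128  path d0:-→d1:-→d2:-→d3:-  best=no-route

== LOOKUPS ==
["H5","H4","H0","H4","H2","H2","H4","no-route"]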